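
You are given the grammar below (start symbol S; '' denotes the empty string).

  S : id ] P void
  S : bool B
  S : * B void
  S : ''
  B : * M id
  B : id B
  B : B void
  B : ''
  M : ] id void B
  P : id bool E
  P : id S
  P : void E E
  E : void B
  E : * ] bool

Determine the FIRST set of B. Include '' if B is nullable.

{ *, id, void, '' }

B : * M id contributes {*}.
B : id B contributes {id}.
From B : B void: B nullable, take FIRST(B) ∪ {void} = { *, id, void }.
B : '' contributes ''.
Union: FIRST(B) = { *, id, void, '' }.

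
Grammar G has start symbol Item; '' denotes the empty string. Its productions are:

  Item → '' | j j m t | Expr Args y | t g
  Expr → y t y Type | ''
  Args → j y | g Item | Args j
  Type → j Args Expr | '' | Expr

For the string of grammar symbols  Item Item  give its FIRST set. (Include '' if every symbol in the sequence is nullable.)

{ g, j, t, y, '' }

Add FIRST(Item)\{''} = { g, j, t, y }; Item is nullable, continue.
Add FIRST(Item)\{''} = { g, j, t, y }; Item is nullable, continue.
Every symbol is nullable, so include ''.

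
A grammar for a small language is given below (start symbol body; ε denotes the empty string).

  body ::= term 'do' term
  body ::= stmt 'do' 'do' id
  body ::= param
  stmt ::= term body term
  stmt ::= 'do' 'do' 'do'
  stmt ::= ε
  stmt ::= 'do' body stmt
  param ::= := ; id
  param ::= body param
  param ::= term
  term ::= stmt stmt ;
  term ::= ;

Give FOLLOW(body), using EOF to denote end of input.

{ EOF, 'do', :=, ; }

body is the start symbol, so EOF ∈ FOLLOW(body).
In stmt ::= term body term: add FIRST(term) = { 'do', ; }.
In stmt ::= 'do' body stmt: add FIRST(stmt)\{ε} = { 'do', ; }.
  Since stmt is nullable, also add FOLLOW(stmt) = { 'do', ; }.
In param ::= body param: add FIRST(param) = { 'do', :=, ; }.
Union: FOLLOW(body) = { EOF, 'do', :=, ; }.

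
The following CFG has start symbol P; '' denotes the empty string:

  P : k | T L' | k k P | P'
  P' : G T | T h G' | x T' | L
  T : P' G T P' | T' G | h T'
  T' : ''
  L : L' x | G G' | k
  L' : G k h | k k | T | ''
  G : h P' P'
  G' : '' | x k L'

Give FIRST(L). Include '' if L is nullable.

From L : L' x: L' nullable, take FIRST(L') ∪ {x} = { h, k, x }.
From L : G G': add FIRST(G) = { h }.
L : k contributes {k}.
Union: FIRST(L) = { h, k, x }.

{ h, k, x }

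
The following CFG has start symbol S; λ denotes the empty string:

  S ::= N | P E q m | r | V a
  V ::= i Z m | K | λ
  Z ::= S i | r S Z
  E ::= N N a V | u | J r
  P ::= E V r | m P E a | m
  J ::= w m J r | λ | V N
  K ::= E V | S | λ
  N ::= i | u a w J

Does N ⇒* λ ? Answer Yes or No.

Nullable nonterminals: J, K, V.
No production of N has an RHS whose symbols are all nullable, so N is not nullable.

No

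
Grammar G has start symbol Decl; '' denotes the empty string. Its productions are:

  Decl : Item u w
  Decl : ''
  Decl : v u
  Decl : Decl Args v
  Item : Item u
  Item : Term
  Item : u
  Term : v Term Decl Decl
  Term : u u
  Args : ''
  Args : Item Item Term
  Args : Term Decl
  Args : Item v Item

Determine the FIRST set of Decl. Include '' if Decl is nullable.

{ u, v, '' }

From Decl : Item u w: add FIRST(Item) = { u, v }.
Decl : '' contributes ''.
Decl : v u contributes {v}.
From Decl : Decl Args v: Decl, Args nullable, take FIRST(Decl) ∪ FIRST(Args) ∪ {v} = { u, v }.
Union: FIRST(Decl) = { u, v, '' }.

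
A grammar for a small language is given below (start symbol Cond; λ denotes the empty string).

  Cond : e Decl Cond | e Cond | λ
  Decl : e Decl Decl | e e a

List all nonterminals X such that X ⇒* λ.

{ Cond }

Directly nullable (have an λ-production): Cond.
No other nonterminal has a production whose RHS symbols are all nullable.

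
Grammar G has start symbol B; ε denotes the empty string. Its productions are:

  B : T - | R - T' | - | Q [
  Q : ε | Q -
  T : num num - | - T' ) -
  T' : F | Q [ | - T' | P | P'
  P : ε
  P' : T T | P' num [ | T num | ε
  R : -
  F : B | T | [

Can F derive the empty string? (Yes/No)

Nullable nonterminals: P, P', Q, T'.
No production of F has an RHS whose symbols are all nullable, so F is not nullable.

No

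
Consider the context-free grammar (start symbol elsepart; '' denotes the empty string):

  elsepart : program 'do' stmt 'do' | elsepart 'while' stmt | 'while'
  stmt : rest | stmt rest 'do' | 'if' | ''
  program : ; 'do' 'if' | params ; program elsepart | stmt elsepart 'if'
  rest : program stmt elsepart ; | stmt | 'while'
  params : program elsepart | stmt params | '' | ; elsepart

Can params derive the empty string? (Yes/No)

params has an ''-production, so params ⇒ ''.

Yes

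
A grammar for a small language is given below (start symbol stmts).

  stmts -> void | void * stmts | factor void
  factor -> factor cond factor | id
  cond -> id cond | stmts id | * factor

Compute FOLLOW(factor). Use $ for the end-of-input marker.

{ *, id, void }

In stmts -> factor void: add FIRST(void) = { void }.
In factor -> factor cond factor: add FIRST(cond factor) = { *, id, void }.
In factor -> factor cond factor: factor is at the end, add FOLLOW(factor) = { *, id, void }.
In cond -> * factor: factor is at the end, add FOLLOW(cond) = { id }.
Union: FOLLOW(factor) = { *, id, void }.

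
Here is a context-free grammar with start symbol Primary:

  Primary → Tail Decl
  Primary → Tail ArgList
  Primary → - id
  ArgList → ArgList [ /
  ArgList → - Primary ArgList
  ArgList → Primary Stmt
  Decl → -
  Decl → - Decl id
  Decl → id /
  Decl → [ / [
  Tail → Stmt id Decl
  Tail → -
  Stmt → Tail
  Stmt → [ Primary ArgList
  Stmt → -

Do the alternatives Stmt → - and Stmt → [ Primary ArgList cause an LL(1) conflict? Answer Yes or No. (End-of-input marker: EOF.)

No

FIRST(-) = { - } and FIRST([ Primary ArgList) = { [ }.
The FIRST sets are disjoint and neither alternative is nullable — no conflict.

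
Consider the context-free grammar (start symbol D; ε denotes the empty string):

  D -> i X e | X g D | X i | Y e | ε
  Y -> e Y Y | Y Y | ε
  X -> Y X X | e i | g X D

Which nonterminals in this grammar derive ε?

Directly nullable (have an ε-production): D, Y.
No other nonterminal has a production whose RHS symbols are all nullable.

{ D, Y }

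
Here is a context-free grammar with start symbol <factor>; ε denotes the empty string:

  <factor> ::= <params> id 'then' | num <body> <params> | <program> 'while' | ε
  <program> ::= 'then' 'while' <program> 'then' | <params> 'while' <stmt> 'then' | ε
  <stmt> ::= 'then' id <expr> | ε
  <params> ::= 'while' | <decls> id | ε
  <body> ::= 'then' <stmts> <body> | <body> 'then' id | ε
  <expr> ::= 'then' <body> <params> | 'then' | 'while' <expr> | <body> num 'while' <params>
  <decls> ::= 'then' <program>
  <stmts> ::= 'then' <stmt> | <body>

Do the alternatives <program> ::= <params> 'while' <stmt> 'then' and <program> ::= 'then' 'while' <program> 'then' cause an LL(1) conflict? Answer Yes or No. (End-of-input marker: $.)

FIRST(<params> 'while' <stmt> 'then') = { 'then', 'while' } and FIRST('then' 'while' <program> 'then') = { 'then' }.
Both contain 'then', so the two alternatives are not disjoint — LL(1) conflict.

Yes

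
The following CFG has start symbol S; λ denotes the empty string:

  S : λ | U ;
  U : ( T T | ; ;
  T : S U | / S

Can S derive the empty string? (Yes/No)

S has an λ-production, so S ⇒ λ.

Yes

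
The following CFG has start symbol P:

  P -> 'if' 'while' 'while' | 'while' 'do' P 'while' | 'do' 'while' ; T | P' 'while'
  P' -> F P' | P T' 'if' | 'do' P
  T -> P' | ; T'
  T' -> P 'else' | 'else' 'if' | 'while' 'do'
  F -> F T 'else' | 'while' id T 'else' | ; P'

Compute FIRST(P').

{ 'do', 'if', 'while', ; }

From P' -> F P': add FIRST(F) = { 'while', ; }.
From P' -> P T' 'if': add FIRST(P) = { 'do', 'if', 'while', ; }.
P' -> 'do' P contributes {'do'}.
Union: FIRST(P') = { 'do', 'if', 'while', ; }.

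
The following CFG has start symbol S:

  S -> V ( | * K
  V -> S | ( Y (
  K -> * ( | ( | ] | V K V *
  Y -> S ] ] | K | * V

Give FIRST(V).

From V -> S: add FIRST(S) = { (, * }.
V -> ( Y ( contributes {(}.
Union: FIRST(V) = { (, * }.

{ (, * }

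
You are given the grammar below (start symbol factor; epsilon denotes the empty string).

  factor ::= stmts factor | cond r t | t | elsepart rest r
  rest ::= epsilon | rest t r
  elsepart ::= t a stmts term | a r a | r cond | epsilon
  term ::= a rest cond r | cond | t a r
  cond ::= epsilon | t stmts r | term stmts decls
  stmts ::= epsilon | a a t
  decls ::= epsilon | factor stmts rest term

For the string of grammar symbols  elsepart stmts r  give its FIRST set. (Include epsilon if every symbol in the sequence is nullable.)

{ a, r, t }

Add FIRST(elsepart)\{epsilon} = { a, r, t }; elsepart is nullable, continue.
Add FIRST(stmts)\{epsilon} = { a }; stmts is nullable, continue.
r is a terminal; add {r} and stop.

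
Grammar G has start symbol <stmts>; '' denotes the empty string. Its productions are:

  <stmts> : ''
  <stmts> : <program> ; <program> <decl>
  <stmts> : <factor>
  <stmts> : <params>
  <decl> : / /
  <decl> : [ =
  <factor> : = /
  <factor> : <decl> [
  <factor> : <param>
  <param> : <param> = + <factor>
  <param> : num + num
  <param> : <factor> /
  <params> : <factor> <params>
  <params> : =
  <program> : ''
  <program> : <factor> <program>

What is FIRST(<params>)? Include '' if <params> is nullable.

{ /, =, [, num }

From <params> : <factor> <params>: add FIRST(<factor>) = { /, =, [, num }.
<params> : = contributes {=}.
Union: FIRST(<params>) = { /, =, [, num }.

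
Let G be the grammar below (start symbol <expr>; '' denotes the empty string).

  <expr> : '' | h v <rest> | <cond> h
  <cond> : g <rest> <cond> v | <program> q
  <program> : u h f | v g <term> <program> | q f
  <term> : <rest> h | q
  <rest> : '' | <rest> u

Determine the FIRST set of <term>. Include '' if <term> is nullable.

{ h, q, u }

From <term> : <rest> h: <rest> nullable, take FIRST(<rest>) ∪ {h} = { h, u }.
<term> : q contributes {q}.
Union: FIRST(<term>) = { h, q, u }.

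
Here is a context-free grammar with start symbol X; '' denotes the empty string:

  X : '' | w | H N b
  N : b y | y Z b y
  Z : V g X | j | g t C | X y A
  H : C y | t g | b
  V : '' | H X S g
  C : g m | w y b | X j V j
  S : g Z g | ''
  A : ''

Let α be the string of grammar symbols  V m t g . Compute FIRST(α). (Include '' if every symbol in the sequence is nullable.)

{ b, g, j, m, t, w }

Add FIRST(V)\{''} = { b, g, j, t, w }; V is nullable, continue.
m is a terminal; add {m} and stop.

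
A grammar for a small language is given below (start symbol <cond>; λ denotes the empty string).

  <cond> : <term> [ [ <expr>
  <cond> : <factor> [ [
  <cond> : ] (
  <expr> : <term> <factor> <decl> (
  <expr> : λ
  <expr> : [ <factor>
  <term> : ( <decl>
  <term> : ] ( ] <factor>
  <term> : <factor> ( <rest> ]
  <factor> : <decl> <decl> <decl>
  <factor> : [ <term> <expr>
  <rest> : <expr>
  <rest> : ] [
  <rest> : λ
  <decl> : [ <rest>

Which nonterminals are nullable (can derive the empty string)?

Directly nullable (have an λ-production): <expr>, <rest>.
No other nonterminal has a production whose RHS symbols are all nullable.

{ <expr>, <rest> }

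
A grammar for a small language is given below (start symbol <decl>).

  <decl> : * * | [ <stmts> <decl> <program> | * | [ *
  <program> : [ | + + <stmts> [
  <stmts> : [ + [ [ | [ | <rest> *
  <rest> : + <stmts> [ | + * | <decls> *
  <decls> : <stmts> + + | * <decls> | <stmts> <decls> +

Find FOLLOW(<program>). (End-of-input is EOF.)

In <decl> : [ <stmts> <decl> <program>: <program> is at the end, add FOLLOW(<decl>) = { EOF, +, [ }.
Union: FOLLOW(<program>) = { EOF, +, [ }.

{ EOF, +, [ }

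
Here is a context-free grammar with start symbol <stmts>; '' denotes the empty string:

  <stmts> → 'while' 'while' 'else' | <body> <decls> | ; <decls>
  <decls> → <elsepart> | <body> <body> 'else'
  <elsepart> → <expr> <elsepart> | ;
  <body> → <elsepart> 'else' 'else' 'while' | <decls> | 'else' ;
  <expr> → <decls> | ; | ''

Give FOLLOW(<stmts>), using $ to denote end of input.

<stmts> is the start symbol, so $ ∈ FOLLOW(<stmts>).
Union: FOLLOW(<stmts>) = { $ }.

{ $ }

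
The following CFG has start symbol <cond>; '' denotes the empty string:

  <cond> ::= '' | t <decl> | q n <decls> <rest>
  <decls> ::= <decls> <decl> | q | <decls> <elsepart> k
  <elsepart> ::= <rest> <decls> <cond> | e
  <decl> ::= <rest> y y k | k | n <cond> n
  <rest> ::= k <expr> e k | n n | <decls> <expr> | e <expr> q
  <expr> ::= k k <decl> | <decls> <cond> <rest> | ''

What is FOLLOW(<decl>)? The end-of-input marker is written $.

{ $, e, k, n, q, t, y }

In <cond> ::= t <decl>: <decl> is at the end, add FOLLOW(<cond>) = { $, e, k, n, q }.
In <decls> ::= <decls> <decl>: <decl> is at the end, add FOLLOW(<decls>) = { $, e, k, n, q, t, y }.
In <expr> ::= k k <decl>: <decl> is at the end, add FOLLOW(<expr>) = { $, e, k, n, q, y }.
Union: FOLLOW(<decl>) = { $, e, k, n, q, t, y }.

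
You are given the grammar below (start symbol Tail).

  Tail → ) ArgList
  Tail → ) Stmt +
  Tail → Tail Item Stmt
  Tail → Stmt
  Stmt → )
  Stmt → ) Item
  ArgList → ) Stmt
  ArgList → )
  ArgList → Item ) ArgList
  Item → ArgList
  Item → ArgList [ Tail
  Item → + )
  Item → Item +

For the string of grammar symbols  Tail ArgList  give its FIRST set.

Add FIRST(Tail) = { ) }; Tail is not nullable, stop.

{ ) }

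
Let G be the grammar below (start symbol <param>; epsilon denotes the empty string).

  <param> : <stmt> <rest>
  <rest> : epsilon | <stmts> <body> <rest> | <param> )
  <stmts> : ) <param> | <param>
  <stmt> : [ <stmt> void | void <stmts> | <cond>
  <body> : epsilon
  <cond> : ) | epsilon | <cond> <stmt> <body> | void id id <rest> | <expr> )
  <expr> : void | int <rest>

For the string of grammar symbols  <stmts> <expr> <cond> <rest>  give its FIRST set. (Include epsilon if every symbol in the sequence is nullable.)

Add FIRST(<stmts>)\{epsilon} = { ), [, int, void }; <stmts> is nullable, continue.
Add FIRST(<expr>) = { int, void }; <expr> is not nullable, stop.

{ ), [, int, void }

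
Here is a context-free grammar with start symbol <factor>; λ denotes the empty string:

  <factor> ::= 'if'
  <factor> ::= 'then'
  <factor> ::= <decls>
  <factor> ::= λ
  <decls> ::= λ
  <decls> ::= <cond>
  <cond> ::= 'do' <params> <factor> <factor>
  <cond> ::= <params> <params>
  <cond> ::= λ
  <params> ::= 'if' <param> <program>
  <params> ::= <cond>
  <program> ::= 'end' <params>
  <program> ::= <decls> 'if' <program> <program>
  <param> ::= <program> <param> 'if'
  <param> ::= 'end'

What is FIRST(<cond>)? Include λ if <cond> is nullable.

<cond> ::= 'do' <params> <factor> <factor> contributes {'do'}.
From <cond> ::= <params> <params>: <params>, <params> nullable, take FIRST(<params>) ∪ FIRST(<params>) = { 'do', 'if' }; also λ since the whole RHS is nullable.
<cond> ::= λ contributes λ.
Union: FIRST(<cond>) = { 'do', 'if', λ }.

{ 'do', 'if', λ }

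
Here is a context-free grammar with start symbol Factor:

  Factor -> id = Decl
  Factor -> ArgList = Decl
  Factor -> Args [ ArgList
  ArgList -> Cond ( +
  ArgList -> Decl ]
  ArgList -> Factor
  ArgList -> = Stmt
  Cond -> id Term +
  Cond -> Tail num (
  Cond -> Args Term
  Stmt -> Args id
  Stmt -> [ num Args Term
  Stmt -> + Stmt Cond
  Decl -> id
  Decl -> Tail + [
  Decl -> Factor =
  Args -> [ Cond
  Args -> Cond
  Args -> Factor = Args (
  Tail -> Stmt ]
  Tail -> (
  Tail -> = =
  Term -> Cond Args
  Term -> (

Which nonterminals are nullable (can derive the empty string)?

No nonterminal has an empty production or an RHS whose symbols are all nullable.

{ } (none)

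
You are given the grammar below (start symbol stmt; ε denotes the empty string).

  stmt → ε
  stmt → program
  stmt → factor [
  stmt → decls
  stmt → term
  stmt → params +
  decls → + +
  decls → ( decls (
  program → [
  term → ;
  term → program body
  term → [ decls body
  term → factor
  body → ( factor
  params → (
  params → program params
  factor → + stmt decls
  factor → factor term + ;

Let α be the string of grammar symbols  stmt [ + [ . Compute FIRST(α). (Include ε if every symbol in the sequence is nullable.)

{ (, +, ;, [ }

Add FIRST(stmt)\{ε} = { (, +, ;, [ }; stmt is nullable, continue.
[ is a terminal; add {[} and stop.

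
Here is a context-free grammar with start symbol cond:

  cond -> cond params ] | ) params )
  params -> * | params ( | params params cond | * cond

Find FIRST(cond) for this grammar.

{ ) }

From cond -> cond params ]: add FIRST(cond) = { ) }.
cond -> ) params ) contributes {)}.
Union: FIRST(cond) = { ) }.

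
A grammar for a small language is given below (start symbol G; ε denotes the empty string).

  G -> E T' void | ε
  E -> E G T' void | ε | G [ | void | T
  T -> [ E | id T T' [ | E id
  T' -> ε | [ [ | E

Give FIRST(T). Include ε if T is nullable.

T -> [ E contributes {[}.
T -> id T T' [ contributes {id}.
From T -> E id: E nullable, take FIRST(E) ∪ {id} = { [, id, void }.
Union: FIRST(T) = { [, id, void }.

{ [, id, void }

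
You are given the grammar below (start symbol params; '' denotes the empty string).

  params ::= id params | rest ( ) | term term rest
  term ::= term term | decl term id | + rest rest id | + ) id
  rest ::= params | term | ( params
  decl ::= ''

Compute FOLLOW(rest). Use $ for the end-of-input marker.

In params ::= rest ( ): add FIRST(( )) = { ( }.
In params ::= term term rest: rest is at the end, add FOLLOW(params) = { $, (, +, id }.
In term ::= + rest rest id: add FIRST(rest id) = { (, +, id }.
In term ::= + rest rest id: add FIRST(id) = { id }.
Union: FOLLOW(rest) = { $, (, +, id }.

{ $, (, +, id }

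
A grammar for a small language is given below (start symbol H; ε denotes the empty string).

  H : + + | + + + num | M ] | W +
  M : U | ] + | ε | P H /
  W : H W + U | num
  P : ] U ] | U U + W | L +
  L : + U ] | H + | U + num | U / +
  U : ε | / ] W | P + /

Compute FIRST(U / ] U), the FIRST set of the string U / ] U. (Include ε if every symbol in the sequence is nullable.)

Add FIRST(U)\{ε} = { +, /, ], num }; U is nullable, continue.
/ is a terminal; add {/} and stop.

{ +, /, ], num }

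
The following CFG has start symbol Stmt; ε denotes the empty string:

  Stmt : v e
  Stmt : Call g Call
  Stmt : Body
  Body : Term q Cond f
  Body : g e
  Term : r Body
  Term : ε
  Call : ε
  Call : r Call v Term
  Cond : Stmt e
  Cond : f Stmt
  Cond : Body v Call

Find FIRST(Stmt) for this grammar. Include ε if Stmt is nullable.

Stmt : v e contributes {v}.
From Stmt : Call g Call: Call nullable, take FIRST(Call) ∪ {g} = { g, r }.
From Stmt : Body: add FIRST(Body) = { g, q, r }.
Union: FIRST(Stmt) = { g, q, r, v }.

{ g, q, r, v }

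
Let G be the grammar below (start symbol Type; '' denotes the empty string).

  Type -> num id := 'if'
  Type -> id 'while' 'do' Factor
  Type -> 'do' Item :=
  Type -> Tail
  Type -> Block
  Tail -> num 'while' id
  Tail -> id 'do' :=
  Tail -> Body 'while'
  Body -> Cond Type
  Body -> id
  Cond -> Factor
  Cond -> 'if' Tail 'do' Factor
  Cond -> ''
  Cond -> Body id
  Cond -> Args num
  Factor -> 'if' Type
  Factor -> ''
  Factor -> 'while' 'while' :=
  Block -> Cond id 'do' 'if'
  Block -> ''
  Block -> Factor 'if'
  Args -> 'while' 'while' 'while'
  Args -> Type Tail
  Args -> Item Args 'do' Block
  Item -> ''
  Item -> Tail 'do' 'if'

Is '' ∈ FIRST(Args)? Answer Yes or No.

Nullable nonterminals: Block, Body, Cond, Factor, Item, Type.
No production of Args has an RHS whose symbols are all nullable, so Args is not nullable.

No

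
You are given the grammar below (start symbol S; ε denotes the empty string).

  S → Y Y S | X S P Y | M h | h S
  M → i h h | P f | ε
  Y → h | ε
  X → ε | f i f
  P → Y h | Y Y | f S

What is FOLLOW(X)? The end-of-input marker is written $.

In S → X S P Y: add FIRST(S P Y) = { f, h, i }.
Union: FOLLOW(X) = { f, h, i }.

{ f, h, i }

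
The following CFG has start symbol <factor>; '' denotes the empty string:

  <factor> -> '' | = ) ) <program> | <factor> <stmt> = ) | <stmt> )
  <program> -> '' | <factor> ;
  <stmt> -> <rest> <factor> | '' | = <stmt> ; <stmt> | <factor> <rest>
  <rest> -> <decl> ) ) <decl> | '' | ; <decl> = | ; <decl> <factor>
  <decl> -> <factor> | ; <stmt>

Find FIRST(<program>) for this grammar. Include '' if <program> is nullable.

<program> -> '' contributes ''.
From <program> -> <factor> ;: <factor> nullable, take FIRST(<factor>) ∪ {;} = { ), ;, = }.
Union: FIRST(<program>) = { ), ;, =, '' }.

{ ), ;, =, '' }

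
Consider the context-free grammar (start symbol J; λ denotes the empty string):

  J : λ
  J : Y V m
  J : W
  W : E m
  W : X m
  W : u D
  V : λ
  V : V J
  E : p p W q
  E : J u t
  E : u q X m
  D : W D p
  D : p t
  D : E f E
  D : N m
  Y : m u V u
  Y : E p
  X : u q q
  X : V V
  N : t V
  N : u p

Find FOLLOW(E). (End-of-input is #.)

{ #, f, m, p, q, t, u }

In W : E m: add FIRST(m) = { m }.
In D : E f E: add FIRST(f E) = { f }.
In D : E f E: E is at the end, add FOLLOW(D) = { #, m, p, q, t, u }.
In Y : E p: add FIRST(p) = { p }.
Union: FOLLOW(E) = { #, f, m, p, q, t, u }.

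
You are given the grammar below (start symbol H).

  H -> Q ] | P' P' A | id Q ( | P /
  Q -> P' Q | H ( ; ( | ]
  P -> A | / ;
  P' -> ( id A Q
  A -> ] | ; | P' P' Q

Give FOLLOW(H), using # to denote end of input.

H is the start symbol, so # ∈ FOLLOW(H).
In Q -> H ( ; (: add FIRST(( ; () = { ( }.
Union: FOLLOW(H) = { #, ( }.

{ #, ( }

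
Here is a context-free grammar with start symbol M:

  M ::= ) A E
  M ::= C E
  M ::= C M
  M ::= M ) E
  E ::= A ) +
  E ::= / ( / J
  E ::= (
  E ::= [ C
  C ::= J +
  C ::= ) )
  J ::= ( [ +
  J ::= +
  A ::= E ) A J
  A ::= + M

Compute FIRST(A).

From A ::= E ) A J: add FIRST(E) = { (, +, /, [ }.
A ::= + M contributes {+}.
Union: FIRST(A) = { (, +, /, [ }.

{ (, +, /, [ }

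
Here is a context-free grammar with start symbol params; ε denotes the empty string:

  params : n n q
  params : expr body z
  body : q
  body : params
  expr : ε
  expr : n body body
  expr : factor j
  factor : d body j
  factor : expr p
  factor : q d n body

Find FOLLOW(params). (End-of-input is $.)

params is the start symbol, so $ ∈ FOLLOW(params).
In body : params: params is at the end, add FOLLOW(body) = { d, j, n, p, q, z }.
Union: FOLLOW(params) = { $, d, j, n, p, q, z }.

{ $, d, j, n, p, q, z }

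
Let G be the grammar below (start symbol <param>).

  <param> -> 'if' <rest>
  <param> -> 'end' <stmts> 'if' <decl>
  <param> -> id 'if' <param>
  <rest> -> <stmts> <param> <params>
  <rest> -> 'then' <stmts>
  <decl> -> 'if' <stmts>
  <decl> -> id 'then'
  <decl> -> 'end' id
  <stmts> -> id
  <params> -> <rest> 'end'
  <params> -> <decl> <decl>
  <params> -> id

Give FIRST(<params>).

From <params> -> <rest> 'end': add FIRST(<rest>) = { 'then', id }.
From <params> -> <decl> <decl>: add FIRST(<decl>) = { 'end', 'if', id }.
<params> -> id contributes {id}.
Union: FIRST(<params>) = { 'end', 'if', 'then', id }.

{ 'end', 'if', 'then', id }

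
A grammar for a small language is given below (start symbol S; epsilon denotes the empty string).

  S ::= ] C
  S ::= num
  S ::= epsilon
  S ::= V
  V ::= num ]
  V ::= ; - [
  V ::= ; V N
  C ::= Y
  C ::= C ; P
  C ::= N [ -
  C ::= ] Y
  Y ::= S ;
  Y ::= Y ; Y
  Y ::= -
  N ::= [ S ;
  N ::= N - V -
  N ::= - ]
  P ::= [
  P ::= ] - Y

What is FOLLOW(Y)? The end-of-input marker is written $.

In C ::= Y: Y is at the end, add FOLLOW(C) = { $, ; }.
In C ::= ] Y: Y is at the end, add FOLLOW(C) = { $, ; }.
In Y ::= Y ; Y: add FIRST(; Y) = { ; }.
In Y ::= Y ; Y: Y is at the end, add FOLLOW(Y) = { $, ; }.
In P ::= ] - Y: Y is at the end, add FOLLOW(P) = { $, ; }.
Union: FOLLOW(Y) = { $, ; }.

{ $, ; }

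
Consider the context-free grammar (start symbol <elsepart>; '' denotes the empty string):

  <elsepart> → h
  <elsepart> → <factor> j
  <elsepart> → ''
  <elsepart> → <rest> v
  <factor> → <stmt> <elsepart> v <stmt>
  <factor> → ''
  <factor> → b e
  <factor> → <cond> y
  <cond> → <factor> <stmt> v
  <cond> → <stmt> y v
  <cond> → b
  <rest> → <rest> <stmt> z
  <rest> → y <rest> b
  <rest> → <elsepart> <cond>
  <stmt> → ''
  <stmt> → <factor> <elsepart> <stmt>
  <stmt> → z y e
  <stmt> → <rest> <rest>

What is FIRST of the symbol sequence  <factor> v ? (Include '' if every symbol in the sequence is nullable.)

Add FIRST(<factor>)\{''} = { b, h, j, v, y, z }; <factor> is nullable, continue.
v is a terminal; add {v} and stop.

{ b, h, j, v, y, z }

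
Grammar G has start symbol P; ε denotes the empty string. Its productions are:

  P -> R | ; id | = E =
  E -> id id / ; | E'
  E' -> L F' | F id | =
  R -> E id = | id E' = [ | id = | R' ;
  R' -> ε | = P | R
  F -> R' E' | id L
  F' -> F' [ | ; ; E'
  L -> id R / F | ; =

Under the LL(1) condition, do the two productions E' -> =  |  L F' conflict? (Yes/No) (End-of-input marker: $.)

FIRST(=) = { = } and FIRST(L F') = { ;, id }.
The FIRST sets are disjoint and neither alternative is nullable — no conflict.

No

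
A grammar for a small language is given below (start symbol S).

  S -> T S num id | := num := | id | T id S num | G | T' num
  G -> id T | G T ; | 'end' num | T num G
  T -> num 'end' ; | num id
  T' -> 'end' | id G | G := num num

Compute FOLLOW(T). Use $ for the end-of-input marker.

{ $, 'end', :=, ;, id, num }

In S -> T S num id: add FIRST(S num id) = { 'end', :=, id, num }.
In S -> T id S num: add FIRST(id S num) = { id }.
In G -> id T: T is at the end, add FOLLOW(G) = { $, :=, num }.
In G -> G T ;: add FIRST(;) = { ; }.
In G -> T num G: add FIRST(num G) = { num }.
Union: FOLLOW(T) = { $, 'end', :=, ;, id, num }.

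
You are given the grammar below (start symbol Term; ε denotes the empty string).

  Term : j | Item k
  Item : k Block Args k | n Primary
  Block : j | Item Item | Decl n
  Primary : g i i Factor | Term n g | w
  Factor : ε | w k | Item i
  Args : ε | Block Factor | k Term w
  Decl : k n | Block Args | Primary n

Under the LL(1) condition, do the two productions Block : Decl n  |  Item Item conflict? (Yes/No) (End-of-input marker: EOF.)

Yes

FIRST(Decl n) = { g, j, k, n, w } and FIRST(Item Item) = { k, n }.
Both contain k, so the two alternatives are not disjoint — LL(1) conflict.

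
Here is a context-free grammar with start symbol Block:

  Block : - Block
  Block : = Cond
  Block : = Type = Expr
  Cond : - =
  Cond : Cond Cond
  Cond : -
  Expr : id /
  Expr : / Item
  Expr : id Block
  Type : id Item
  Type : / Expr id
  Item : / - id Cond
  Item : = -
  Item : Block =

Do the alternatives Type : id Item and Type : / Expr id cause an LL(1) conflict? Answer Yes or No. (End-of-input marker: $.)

No

FIRST(id Item) = { id } and FIRST(/ Expr id) = { / }.
The FIRST sets are disjoint and neither alternative is nullable — no conflict.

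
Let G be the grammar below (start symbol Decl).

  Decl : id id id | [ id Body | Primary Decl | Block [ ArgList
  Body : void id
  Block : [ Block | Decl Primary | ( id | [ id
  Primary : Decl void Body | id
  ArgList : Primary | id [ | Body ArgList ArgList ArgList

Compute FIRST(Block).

Block : [ Block contributes {[}.
From Block : Decl Primary: add FIRST(Decl) = { (, [, id }.
Block : ( id contributes {(}.
Block : [ id contributes {[}.
Union: FIRST(Block) = { (, [, id }.

{ (, [, id }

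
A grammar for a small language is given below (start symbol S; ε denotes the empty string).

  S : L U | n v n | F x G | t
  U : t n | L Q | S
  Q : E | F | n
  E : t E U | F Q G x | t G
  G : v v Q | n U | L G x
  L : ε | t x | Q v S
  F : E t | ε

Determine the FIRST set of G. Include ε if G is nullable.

G : v v Q contributes {v}.
G : n U contributes {n}.
From G : L G x: L nullable, take FIRST(L) ∪ FIRST(G) = { n, t, v }.
Union: FIRST(G) = { n, t, v }.

{ n, t, v }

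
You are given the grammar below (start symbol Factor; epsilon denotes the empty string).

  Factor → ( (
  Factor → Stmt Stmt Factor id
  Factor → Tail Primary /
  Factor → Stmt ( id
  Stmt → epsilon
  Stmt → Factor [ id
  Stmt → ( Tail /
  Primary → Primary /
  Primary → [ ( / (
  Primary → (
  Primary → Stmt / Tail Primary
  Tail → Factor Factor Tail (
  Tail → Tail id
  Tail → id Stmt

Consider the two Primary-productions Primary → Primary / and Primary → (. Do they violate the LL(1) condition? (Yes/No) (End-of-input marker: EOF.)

Yes

FIRST(Primary /) = { (, /, [, id } and FIRST(() = { ( }.
Both contain (, so the two alternatives are not disjoint — LL(1) conflict.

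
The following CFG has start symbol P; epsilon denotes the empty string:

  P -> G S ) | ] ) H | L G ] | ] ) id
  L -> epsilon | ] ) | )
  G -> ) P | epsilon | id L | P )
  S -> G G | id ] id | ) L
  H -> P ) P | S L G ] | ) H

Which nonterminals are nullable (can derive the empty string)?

{ G, L, S }

Directly nullable (have an epsilon-production): L, G.
S -> G G with every symbol nullable, so S is nullable.
No other nonterminal has a production whose RHS symbols are all nullable.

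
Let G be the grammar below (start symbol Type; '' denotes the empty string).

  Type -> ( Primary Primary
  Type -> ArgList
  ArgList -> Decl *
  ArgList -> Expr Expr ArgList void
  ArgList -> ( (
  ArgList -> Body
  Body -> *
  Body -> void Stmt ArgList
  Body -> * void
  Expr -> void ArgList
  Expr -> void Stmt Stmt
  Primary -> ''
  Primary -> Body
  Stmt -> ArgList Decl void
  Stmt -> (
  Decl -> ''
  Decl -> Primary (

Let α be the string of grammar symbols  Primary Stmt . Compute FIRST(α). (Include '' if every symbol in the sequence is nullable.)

{ (, *, void }

Add FIRST(Primary)\{''} = { *, void }; Primary is nullable, continue.
Add FIRST(Stmt) = { (, *, void }; Stmt is not nullable, stop.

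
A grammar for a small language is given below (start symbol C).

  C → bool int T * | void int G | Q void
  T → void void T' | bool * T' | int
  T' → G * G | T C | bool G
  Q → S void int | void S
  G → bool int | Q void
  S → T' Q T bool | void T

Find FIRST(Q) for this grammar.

From Q → S void int: add FIRST(S) = { bool, int, void }.
Q → void S contributes {void}.
Union: FIRST(Q) = { bool, int, void }.

{ bool, int, void }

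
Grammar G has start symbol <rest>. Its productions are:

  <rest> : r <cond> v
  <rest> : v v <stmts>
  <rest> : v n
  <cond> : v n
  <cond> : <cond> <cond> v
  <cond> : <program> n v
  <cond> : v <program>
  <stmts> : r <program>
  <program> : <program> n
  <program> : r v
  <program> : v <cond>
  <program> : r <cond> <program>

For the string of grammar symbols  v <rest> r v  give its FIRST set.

{ v }

v is a terminal; add {v} and stop.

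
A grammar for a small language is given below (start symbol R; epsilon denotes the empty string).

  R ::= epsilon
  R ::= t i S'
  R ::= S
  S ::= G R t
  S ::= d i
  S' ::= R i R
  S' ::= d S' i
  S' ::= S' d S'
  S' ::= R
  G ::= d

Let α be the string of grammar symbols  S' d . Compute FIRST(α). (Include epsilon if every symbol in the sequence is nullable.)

Add FIRST(S')\{epsilon} = { d, i, t }; S' is nullable, continue.
d is a terminal; add {d} and stop.

{ d, i, t }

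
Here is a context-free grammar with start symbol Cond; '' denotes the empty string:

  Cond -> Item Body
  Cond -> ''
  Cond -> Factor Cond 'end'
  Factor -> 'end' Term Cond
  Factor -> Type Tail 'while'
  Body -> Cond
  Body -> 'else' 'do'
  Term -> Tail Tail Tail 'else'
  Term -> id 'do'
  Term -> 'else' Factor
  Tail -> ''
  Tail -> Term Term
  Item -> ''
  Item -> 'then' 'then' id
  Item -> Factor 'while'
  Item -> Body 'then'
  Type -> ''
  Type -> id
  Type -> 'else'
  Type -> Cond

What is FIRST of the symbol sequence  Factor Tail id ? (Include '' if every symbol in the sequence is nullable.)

Add FIRST(Factor) = { 'else', 'end', 'then', 'while', id }; Factor is not nullable, stop.

{ 'else', 'end', 'then', 'while', id }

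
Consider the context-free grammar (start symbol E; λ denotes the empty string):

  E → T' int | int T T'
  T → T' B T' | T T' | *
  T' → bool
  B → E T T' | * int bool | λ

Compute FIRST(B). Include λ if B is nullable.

{ *, bool, int, λ }

From B → E T T': add FIRST(E) = { bool, int }.
B → * int bool contributes {*}.
B → λ contributes λ.
Union: FIRST(B) = { *, bool, int, λ }.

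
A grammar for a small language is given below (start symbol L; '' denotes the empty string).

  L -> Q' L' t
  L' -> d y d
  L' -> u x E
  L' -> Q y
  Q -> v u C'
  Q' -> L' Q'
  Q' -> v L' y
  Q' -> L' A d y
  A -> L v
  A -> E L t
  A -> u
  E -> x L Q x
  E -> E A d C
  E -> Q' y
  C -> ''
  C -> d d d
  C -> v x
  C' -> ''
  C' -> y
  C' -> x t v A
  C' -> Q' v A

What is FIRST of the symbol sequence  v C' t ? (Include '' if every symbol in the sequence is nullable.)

{ v }

v is a terminal; add {v} and stop.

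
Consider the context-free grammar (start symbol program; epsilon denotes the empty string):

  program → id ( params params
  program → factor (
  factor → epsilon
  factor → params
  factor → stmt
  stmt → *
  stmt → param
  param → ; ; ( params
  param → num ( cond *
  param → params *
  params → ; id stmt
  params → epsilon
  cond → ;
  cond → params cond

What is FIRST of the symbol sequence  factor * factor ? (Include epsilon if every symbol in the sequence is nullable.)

Add FIRST(factor)\{epsilon} = { *, ;, num }; factor is nullable, continue.
* is a terminal; add {*} and stop.

{ *, ;, num }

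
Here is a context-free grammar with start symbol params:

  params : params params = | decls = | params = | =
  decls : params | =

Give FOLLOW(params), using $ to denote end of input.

{ $, = }

params is the start symbol, so $ ∈ FOLLOW(params).
In params : params params =: add FIRST(params =) = { = }.
In params : params params =: add FIRST(=) = { = }.
In params : params =: add FIRST(=) = { = }.
In decls : params: params is at the end, add FOLLOW(decls) = { = }.
Union: FOLLOW(params) = { $, = }.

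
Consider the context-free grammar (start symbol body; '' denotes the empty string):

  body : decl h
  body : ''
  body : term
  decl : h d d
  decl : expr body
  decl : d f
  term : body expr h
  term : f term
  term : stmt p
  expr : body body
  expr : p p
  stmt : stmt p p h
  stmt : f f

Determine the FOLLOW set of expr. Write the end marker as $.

In decl : expr body: add FIRST(body)\{''} = { d, f, h, p }.
  Since body is nullable, also add FOLLOW(decl) = { h }.
In term : body expr h: add FIRST(h) = { h }.
Union: FOLLOW(expr) = { d, f, h, p }.

{ d, f, h, p }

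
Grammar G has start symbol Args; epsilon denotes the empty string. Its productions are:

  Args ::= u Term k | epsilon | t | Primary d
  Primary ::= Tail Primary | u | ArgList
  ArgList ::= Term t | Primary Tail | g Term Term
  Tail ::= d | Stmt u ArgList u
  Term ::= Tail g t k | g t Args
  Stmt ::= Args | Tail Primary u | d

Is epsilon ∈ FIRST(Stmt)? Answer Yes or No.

Yes

Stmt ::= Args and each of Args is nullable, so Stmt ⇒* epsilon.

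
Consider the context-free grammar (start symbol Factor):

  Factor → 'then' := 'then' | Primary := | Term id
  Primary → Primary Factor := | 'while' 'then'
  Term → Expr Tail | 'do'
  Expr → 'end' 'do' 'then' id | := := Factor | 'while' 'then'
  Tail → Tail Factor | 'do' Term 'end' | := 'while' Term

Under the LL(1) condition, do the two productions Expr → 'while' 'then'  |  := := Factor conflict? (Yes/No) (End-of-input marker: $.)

No

FIRST('while' 'then') = { 'while' } and FIRST(:= := Factor) = { := }.
The FIRST sets are disjoint and neither alternative is nullable — no conflict.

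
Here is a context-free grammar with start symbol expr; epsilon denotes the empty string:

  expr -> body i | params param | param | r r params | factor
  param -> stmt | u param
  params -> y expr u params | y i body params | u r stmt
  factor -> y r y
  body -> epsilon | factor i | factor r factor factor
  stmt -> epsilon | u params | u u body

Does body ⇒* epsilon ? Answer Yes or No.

body has an epsilon-production, so body ⇒ epsilon.

Yes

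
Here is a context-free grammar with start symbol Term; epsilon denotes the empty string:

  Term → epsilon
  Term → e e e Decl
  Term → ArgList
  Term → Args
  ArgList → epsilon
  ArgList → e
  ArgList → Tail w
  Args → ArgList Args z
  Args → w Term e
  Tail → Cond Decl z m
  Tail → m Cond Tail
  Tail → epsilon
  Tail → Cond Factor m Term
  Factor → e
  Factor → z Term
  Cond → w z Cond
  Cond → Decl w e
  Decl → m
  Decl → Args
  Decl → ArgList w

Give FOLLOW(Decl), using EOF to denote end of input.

In Term → e e e Decl: Decl is at the end, add FOLLOW(Term) = { EOF, e, m, w }.
In Tail → Cond Decl z m: add FIRST(z m) = { z }.
In Cond → Decl w e: add FIRST(w e) = { w }.
Union: FOLLOW(Decl) = { EOF, e, m, w, z }.

{ EOF, e, m, w, z }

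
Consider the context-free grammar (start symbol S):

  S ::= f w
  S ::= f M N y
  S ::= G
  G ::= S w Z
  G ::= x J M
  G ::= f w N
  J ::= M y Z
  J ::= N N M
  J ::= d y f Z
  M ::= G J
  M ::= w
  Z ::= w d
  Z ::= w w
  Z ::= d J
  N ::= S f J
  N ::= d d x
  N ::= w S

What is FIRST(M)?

From M ::= G J: add FIRST(G) = { f, x }.
M ::= w contributes {w}.
Union: FIRST(M) = { f, w, x }.

{ f, w, x }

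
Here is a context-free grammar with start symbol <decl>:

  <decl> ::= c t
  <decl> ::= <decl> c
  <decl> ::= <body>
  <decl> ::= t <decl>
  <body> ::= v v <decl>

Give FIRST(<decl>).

<decl> ::= c t contributes {c}.
From <decl> ::= <decl> c: add FIRST(<decl>) = { c, t, v }.
From <decl> ::= <body>: add FIRST(<body>) = { v }.
<decl> ::= t <decl> contributes {t}.
Union: FIRST(<decl>) = { c, t, v }.

{ c, t, v }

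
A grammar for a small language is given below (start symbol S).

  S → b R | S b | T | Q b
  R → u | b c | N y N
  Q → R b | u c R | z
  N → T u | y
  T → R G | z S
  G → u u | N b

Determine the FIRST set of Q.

{ b, u, y, z }

From Q → R b: add FIRST(R) = { b, u, y, z }.
Q → u c R contributes {u}.
Q → z contributes {z}.
Union: FIRST(Q) = { b, u, y, z }.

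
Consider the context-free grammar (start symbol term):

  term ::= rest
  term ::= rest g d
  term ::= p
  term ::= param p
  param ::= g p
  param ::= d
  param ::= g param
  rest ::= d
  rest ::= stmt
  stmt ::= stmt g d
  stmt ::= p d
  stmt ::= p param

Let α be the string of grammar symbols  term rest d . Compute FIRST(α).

Add FIRST(term) = { d, g, p }; term is not nullable, stop.

{ d, g, p }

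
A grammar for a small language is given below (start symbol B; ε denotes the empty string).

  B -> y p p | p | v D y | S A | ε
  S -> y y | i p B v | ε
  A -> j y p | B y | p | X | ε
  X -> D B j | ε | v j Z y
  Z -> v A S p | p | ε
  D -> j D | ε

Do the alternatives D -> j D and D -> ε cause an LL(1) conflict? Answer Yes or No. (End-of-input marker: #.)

FIRST(j D) = { j } and FIRST(ε) = { ε }.
The second alternative is nullable and FOLLOW(D) = { i, j, p, v, y } shares j with FIRST of the first — conflict.

Yes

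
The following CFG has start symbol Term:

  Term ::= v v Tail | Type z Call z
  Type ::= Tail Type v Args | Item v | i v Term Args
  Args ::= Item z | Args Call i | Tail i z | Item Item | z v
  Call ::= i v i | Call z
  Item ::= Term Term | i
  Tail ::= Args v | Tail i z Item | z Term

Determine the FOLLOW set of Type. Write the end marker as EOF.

{ v, z }

In Term ::= Type z Call z: add FIRST(z Call z) = { z }.
In Type ::= Tail Type v Args: add FIRST(v Args) = { v }.
Union: FOLLOW(Type) = { v, z }.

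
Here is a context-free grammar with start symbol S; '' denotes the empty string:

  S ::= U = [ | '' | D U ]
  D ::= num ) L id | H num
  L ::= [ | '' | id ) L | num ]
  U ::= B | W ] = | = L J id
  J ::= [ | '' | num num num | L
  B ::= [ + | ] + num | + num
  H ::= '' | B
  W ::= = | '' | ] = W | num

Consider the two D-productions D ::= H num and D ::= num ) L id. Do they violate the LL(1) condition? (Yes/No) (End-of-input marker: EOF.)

FIRST(H num) = { +, [, ], num } and FIRST(num ) L id) = { num }.
Both contain num, so the two alternatives are not disjoint — LL(1) conflict.

Yes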